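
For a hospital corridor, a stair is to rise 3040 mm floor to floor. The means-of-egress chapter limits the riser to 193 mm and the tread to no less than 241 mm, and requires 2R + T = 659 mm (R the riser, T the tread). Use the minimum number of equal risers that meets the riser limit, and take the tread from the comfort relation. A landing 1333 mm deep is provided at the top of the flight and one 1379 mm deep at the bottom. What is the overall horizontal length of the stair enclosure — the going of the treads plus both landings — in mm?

6897 mm

⌈3040/193⌉ = 16 risers.
R = 3040 ÷ 16 = 190 mm.
T = 659 − 2·190 = 279 mm, which satisfies the 241 mm minimum.
Going = (16 − 1) × 279 = 4185 mm.
Add landings: 4185 + 1333 + 1379 = 6897 mm.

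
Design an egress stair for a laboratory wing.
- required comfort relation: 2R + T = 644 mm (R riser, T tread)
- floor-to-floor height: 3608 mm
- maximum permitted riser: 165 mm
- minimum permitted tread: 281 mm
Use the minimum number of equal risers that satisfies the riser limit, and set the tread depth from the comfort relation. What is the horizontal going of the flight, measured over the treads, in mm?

6636 mm

At most 165 each: 3608/165 = 21.87, giving 22 risers.
Riser R = 3608 / 22 = 164 mm, within the 165 mm limit.
Tread T = 644 − 2 × 164 = 316 mm (≥ 281 mm).
Going = (22 − 1) × 316 = 6636 mm.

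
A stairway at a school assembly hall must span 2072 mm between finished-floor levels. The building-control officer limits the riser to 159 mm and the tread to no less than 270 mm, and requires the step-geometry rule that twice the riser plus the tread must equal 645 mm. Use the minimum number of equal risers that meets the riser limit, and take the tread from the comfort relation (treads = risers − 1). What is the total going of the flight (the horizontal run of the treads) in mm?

4537 mm

2072 / 159 = 13.03, so 14 risers are needed.
Each riser is 2072/14 = 148 mm (≤ 159 mm).
From 2R + T = 645: T = 645 − 296 = 349 mm.
14 risers give 13 treads; going = 13 × 349 = 4537 mm.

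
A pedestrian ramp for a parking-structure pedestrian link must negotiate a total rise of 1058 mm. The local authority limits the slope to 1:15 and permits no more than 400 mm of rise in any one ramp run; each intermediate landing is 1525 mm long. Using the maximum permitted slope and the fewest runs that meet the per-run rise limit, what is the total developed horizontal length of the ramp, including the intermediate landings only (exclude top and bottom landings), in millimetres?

At most 400 each: 1058/400 = 2.65, giving 3 ramp runs. That means 2 intermediate landings.
Horizontal run for 1058 mm of rise at 1:15 is 1058 × 15 = 15870 mm.
Intermediate landings: 2 × 1525 = 3050 mm.
Developed length = 15870 + 3050 = 18920 mm.

18920 mm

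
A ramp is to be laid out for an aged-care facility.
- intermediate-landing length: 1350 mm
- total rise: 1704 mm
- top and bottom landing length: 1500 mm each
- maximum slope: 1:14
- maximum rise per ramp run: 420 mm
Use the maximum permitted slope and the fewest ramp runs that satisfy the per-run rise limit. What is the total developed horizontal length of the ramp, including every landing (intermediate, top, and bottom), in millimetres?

⌈1704/420⌉ = 5 ramp runs. That means 4 intermediate landings.
Ramp run (horizontal) at 1:14: 1704 × 14 = 23856 mm.
4 intermediate landings contribute 4 × 1350 = 5400 mm.
Top and bottom landings: 2 × 1500 = 3000 mm.
Total = 23856 + 5400 + 3000 = 32256 mm.

32256 mm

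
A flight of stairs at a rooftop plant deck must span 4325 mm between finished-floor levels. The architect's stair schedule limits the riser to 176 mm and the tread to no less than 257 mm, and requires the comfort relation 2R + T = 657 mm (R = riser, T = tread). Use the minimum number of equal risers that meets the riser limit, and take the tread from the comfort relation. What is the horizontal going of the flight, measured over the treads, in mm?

At most 176 each: 4325/176 = 24.57, giving 25 risers.
Each riser is 4325/25 = 173 mm (≤ 176 mm).
From 2R + T = 657: T = 657 − 346 = 311 mm.
Treads = 25 − 1 = 24; going = 24 × 311 = 7464 mm.

7464 mm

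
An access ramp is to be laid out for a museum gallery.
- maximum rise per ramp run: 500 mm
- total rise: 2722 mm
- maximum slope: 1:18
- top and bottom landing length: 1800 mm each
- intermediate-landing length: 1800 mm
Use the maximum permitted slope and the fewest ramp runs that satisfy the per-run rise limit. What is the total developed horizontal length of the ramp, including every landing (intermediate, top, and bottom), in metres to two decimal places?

At most 500 each: 2722/500 = 5.44, giving 6 ramp runs. That means 5 intermediate landings.
Horizontal run for 2722 mm of rise at 1:18 is 2722 × 18 = 48996 mm.
Intermediate landings: 5 × 1800 = 9000 mm.
Top and bottom landings: 2 × 1800 = 3600 mm.
Total = 48996 + 9000 + 3600 = 61596 mm.
= 61.60 m.

61.60 m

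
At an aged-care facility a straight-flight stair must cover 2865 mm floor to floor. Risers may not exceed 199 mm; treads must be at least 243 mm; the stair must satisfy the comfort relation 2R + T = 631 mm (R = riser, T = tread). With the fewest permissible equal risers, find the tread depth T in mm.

At most 199 each: 2865/199 = 14.40, giving 15 risers.
Riser R = 2865 / 15 = 191 mm, within the 199 mm limit.
T = 631 − 2·191 = 249 mm, which satisfies the 243 mm minimum.

249 mm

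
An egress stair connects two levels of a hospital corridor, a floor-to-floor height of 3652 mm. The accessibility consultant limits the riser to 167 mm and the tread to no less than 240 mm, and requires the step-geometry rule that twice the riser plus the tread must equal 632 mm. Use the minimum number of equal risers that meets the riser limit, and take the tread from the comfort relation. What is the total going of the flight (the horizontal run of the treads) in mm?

6300 mm

3652 / 167 = 21.868 → round up to 22 risers.
R = 3652 ÷ 22 = 166 mm.
T = 632 − 2·166 = 300 mm, which satisfies the 240 mm minimum.
22 risers give 21 treads; going = 21 × 300 = 6300 mm.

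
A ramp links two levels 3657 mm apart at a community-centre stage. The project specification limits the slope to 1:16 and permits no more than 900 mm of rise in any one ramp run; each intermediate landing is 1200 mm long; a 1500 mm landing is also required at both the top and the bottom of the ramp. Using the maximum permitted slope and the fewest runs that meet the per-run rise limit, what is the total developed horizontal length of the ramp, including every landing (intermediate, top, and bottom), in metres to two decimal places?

66.31 m

3657 / 900 = 4.06, so 5 ramp runs are needed. That means 4 intermediate landings.
Ramp run (horizontal) at 1:16: 3657 × 16 = 58512 mm.
4 intermediate landings contribute 4 × 1200 = 4800 mm.
Top and bottom landings: 2 × 1500 = 3000 mm.
Total = 58512 + 4800 + 3000 = 66312 mm.
= 66.31 m.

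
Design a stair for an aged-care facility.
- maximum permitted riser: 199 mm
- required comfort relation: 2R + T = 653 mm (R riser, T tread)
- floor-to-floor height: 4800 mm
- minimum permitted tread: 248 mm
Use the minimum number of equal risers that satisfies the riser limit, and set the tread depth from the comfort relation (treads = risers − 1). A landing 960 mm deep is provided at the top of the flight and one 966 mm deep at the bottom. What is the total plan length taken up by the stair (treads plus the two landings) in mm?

⌈4800/199⌉ = 25 risers.
R = 4800 ÷ 25 = 192 mm.
Tread T = 653 − 2 × 192 = 269 mm (≥ 248 mm).
25 risers give 24 treads; going = 24 × 269 = 6456 mm.
Enclosure = 6456 + 960 + 966 = 8382 mm.

8382 mm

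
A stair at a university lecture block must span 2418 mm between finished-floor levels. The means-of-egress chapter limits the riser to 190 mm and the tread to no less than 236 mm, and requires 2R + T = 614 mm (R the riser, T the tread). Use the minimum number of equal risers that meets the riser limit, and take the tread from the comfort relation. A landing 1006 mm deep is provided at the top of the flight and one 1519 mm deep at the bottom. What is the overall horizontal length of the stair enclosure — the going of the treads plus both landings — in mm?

5429 mm

2418 / 190 = 12.726 → round up to 13 risers.
R = 2418 ÷ 13 = 186 mm.
From 2R + T = 614: T = 614 − 372 = 242 mm.
13 risers give 12 treads; going = 12 × 242 = 2904 mm.
Enclosure = 2904 + 1006 + 1519 = 5429 mm.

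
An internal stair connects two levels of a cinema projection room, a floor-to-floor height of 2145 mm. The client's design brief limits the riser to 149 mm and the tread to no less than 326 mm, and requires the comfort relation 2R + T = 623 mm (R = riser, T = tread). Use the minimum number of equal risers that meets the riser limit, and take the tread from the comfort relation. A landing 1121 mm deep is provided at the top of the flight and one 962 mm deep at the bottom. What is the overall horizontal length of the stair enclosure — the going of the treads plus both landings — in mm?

At most 149 each: 2145/149 = 14.40, giving 15 risers.
Each riser is 2145/15 = 143 mm (≤ 149 mm).
From 2R + T = 623: T = 623 − 286 = 337 mm.
Treads = 15 − 1 = 14; going = 14 × 337 = 4718 mm.
Add landings: 4718 + 1121 + 962 = 6801 mm.

6801 mm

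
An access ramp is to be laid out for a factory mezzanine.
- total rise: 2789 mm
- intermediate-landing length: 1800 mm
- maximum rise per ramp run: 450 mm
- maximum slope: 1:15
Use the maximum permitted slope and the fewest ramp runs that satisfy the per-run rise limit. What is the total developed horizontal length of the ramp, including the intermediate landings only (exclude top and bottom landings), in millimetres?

2789 / 450 = 6.20, so 7 ramp runs are needed. That means 6 intermediate landings.
Ramp run (horizontal) at 1:15: 2789 × 15 = 41835 mm.
Intermediate landings: 6 × 1800 = 10800 mm.
Developed length = 41835 + 10800 = 52635 mm.

52635 mm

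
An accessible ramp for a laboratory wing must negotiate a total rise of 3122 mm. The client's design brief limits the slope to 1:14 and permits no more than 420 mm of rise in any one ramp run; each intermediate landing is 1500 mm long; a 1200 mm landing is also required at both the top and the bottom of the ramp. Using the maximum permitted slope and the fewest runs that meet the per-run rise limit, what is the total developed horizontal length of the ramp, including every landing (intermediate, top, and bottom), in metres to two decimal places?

56.61 m

3122 / 420 = 7.43, so 8 ramp runs are needed. That means 7 intermediate landings.
Ramp run (horizontal) at 1:14: 3122 × 14 = 43708 mm.
Intermediate landings: 7 × 1500 = 10500 mm.
Top and bottom landings: 2 × 1200 = 2400 mm.
Total = 43708 + 10500 + 2400 = 56608 mm.
= 56.61 m.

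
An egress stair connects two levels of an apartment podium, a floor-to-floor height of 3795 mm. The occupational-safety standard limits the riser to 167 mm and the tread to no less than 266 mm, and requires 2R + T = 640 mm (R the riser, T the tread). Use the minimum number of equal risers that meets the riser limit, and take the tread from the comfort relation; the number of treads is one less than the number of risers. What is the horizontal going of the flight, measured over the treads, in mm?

3795 / 167 = 22.725 → round up to 23 risers.
R = 3795 ÷ 23 = 165 mm.
Tread T = 640 − 2 × 165 = 310 mm (≥ 266 mm).
23 risers give 22 treads; going = 22 × 310 = 6820 mm.

6820 mm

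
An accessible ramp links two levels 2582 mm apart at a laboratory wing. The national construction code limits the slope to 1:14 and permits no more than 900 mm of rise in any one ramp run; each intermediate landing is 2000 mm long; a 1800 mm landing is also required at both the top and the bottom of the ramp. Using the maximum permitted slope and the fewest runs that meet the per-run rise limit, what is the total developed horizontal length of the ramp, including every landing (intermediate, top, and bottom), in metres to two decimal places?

2582 / 900 = 2.87, so 3 ramp runs are needed. That means 2 intermediate landings.
Horizontal run for 2582 mm of rise at 1:14 is 2582 × 14 = 36148 mm.
2 intermediate landings contribute 2 × 2000 = 4000 mm.
Top and bottom landings: 2 × 1800 = 3600 mm.
Total = 36148 + 4000 + 3600 = 43748 mm.
= 43.75 m.

43.75 m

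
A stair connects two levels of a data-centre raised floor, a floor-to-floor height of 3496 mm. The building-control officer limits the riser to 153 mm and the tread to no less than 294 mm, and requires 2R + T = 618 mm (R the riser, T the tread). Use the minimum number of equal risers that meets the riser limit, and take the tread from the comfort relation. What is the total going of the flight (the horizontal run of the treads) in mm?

6908 mm

At most 153 each: 3496/153 = 22.85, giving 23 risers.
Riser R = 3496 / 23 = 152 mm, within the 153 mm limit.
T = 618 − 2·152 = 314 mm, which satisfies the 294 mm minimum.
Treads = 23 − 1 = 22; going = 22 × 314 = 6908 mm.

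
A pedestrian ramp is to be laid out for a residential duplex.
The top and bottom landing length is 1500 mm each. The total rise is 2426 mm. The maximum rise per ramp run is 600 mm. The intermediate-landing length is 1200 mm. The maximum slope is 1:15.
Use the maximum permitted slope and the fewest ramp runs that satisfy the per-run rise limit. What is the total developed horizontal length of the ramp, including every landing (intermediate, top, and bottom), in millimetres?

At most 600 each: 2426/600 = 4.04, giving 5 ramp runs. That means 4 intermediate landings.
Ramp run (horizontal) at 1:15: 2426 × 15 = 36390 mm.
Intermediate landings: 4 × 1200 = 4800 mm.
Top and bottom landings: 2 × 1500 = 3000 mm.
Total = 36390 + 4800 + 3000 = 44190 mm.

44190 mm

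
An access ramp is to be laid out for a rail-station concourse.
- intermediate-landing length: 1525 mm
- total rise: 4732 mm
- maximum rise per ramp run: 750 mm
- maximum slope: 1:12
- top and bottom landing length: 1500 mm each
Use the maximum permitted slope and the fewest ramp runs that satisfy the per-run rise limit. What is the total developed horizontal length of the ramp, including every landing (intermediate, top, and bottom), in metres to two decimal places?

68.93 m

4732 / 750 = 6.31, so 7 ramp runs are needed. That means 6 intermediate landings.
Horizontal run for 4732 mm of rise at 1:12 is 4732 × 12 = 56784 mm.
Intermediate landings: 6 × 1525 = 9150 mm.
Top and bottom landings: 2 × 1500 = 3000 mm.
Total = 56784 + 9150 + 3000 = 68934 mm.
= 68.93 m.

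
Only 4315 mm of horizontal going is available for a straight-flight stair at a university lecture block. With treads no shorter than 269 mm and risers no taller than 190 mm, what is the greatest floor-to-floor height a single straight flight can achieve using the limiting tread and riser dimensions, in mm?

3230 mm

4315 / 269 = 16.04, so 16 treads fit.
Risers = treads + 1 = 17.
Maximum height = 17 × 190 = 3230 mm.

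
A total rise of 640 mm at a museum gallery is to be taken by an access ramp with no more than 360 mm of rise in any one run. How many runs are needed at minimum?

2 runs

640 / 360 = 1.778 → round up to 2 ramp runs.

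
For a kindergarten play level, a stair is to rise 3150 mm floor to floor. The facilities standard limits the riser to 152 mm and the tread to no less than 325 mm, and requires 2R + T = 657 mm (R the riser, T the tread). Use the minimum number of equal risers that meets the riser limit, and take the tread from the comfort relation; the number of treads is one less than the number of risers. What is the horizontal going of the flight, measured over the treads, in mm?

7140 mm

⌈3150/152⌉ = 21 risers.
R = 3150 ÷ 21 = 150 mm.
Tread T = 657 − 2 × 150 = 357 mm (≥ 325 mm).
Going = (21 − 1) × 357 = 7140 mm.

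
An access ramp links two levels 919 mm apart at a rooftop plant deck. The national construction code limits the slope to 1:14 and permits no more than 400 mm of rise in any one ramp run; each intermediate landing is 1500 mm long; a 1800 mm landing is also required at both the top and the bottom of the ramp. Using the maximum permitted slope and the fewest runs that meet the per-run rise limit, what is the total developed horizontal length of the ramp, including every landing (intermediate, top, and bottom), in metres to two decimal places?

19.47 m

919 / 400 = 2.30, so 3 ramp runs are needed. That means 2 intermediate landings.
Horizontal run for 919 mm of rise at 1:14 is 919 × 14 = 12866 mm.
Intermediate landings: 2 × 1500 = 3000 mm.
Top and bottom landings: 2 × 1800 = 3600 mm.
Total = 12866 + 3000 + 3600 = 19466 mm.
= 19.47 m.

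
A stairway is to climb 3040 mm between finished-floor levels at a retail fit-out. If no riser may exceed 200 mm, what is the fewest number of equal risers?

16 risers

At most 200 each: 3040/200 = 15.20, giving 16 risers.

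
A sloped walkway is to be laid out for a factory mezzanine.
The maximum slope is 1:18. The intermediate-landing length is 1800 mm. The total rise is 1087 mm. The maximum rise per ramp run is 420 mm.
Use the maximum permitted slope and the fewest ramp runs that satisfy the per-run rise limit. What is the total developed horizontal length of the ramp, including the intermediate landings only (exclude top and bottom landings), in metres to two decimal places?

23.17 m

1087 / 420 = 2.588 → round up to 3 ramp runs. That means 2 intermediate landings.
Horizontal run for 1087 mm of rise at 1:18 is 1087 × 18 = 19566 mm.
2 intermediate landings contribute 2 × 1800 = 3600 mm.
Total developed length = 19566 + 3600 = 23166 mm.
= 23.17 m.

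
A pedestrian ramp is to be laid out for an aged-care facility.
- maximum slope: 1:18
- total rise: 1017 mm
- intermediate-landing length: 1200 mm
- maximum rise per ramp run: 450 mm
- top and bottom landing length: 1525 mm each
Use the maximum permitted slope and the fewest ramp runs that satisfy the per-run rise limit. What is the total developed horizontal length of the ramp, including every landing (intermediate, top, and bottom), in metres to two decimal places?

At most 450 each: 1017/450 = 2.26, giving 3 ramp runs. That means 2 intermediate landings.
Horizontal run for 1017 mm of rise at 1:18 is 1017 × 18 = 18306 mm.
2 intermediate landings contribute 2 × 1200 = 2400 mm.
Top and bottom landings: 2 × 1525 = 3050 mm.
Total = 18306 + 2400 + 3050 = 23756 mm.
= 23.76 m.

23.76 m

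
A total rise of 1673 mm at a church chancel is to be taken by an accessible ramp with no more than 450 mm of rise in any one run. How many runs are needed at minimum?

1673 / 450 = 3.718 → round up to 4 ramp runs.

4 runs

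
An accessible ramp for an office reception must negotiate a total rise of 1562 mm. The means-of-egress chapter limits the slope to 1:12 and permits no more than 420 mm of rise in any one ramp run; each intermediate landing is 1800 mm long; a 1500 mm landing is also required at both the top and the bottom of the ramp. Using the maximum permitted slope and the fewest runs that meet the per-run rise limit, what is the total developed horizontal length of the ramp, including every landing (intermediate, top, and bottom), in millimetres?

27144 mm

At most 420 each: 1562/420 = 3.72, giving 4 ramp runs. That means 3 intermediate landings.
Horizontal run for 1562 mm of rise at 1:12 is 1562 × 12 = 18744 mm.
Intermediate landings: 3 × 1800 = 5400 mm.
Top and bottom landings: 2 × 1500 = 3000 mm.
Total = 18744 + 5400 + 3000 = 27144 mm.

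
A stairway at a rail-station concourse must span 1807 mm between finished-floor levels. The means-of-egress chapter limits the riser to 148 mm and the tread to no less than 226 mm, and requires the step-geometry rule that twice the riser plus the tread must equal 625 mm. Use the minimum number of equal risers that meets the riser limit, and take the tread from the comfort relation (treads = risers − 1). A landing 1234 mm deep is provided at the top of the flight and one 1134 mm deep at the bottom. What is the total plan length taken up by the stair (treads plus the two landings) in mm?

6532 mm

1807 / 148 = 12.209 → round up to 13 risers.
Riser R = 1807 / 13 = 139 mm, within the 148 mm limit.
From 2R + T = 625: T = 625 − 278 = 347 mm.
Treads = 13 − 1 = 12; going = 12 × 347 = 4164 mm.
Enclosure = 4164 + 1234 + 1134 = 6532 mm.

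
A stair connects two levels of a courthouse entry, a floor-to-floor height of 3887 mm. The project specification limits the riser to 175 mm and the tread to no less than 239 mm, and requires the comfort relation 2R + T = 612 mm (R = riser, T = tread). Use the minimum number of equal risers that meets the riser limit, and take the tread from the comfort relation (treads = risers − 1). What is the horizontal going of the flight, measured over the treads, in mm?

6028 mm

At most 175 each: 3887/175 = 22.21, giving 23 risers.
Each riser is 3887/23 = 169 mm (≤ 175 mm).
From 2R + T = 612: T = 612 − 338 = 274 mm.
Going = (23 − 1) × 274 = 6028 mm.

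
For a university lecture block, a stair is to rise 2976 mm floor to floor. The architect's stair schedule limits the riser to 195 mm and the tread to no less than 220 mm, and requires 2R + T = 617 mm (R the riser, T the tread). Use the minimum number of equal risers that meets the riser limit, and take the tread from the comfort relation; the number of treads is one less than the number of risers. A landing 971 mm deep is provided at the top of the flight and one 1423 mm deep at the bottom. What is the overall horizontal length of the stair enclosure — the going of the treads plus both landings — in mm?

At most 195 each: 2976/195 = 15.26, giving 16 risers.
Riser R = 2976 / 16 = 186 mm, within the 195 mm limit.
Tread T = 617 − 2 × 186 = 245 mm (≥ 220 mm).
16 risers give 15 treads; going = 15 × 245 = 3675 mm.
Add landings: 3675 + 971 + 1423 = 6069 mm.

6069 mm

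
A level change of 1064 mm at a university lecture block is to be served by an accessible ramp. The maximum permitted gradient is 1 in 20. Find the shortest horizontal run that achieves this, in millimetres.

21280 mm

Run = rise × 20 = 1064 × 20 = 21280 mm.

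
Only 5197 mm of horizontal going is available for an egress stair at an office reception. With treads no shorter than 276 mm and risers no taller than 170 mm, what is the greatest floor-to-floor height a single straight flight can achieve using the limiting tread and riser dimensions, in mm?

3230 mm

Treads that fit: ⌊5197 / 276⌋ = 18.
Risers = treads + 1 = 19.
Maximum height = 19 × 170 = 3230 mm.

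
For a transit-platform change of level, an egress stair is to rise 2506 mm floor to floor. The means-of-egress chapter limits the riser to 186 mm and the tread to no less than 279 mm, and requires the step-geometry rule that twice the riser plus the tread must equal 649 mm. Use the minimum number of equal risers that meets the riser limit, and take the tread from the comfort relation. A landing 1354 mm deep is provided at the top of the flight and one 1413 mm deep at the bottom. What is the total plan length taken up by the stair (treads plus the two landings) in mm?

At most 186 each: 2506/186 = 13.47, giving 14 risers.
R = 2506 ÷ 14 = 179 mm.
T = 649 − 2·179 = 291 mm, which satisfies the 279 mm minimum.
14 risers give 13 treads; going = 13 × 291 = 3783 mm.
Enclosure = 3783 + 1354 + 1413 = 6550 mm.

6550 mm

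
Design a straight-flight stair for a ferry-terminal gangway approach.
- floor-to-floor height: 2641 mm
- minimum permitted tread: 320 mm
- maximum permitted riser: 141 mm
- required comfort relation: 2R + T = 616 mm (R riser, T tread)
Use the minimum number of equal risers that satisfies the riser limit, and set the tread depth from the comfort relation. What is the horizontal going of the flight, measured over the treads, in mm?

At most 141 each: 2641/141 = 18.73, giving 19 risers.
R = 2641 ÷ 19 = 139 mm.
From 2R + T = 616: T = 616 − 278 = 338 mm.
Treads = 19 − 1 = 18; going = 18 × 338 = 6084 mm.

6084 mm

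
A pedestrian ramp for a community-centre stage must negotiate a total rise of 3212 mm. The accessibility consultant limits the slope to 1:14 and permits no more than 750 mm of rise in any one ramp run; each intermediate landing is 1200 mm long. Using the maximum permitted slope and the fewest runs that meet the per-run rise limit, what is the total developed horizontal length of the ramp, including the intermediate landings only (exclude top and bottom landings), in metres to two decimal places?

3212 / 750 = 4.283 → round up to 5 ramp runs. That means 4 intermediate landings.
Ramp run (horizontal) at 1:14: 3212 × 14 = 44968 mm.
4 intermediate landings contribute 4 × 1200 = 4800 mm.
Developed length = 44968 + 4800 = 49768 mm.
= 49.77 m.

49.77 m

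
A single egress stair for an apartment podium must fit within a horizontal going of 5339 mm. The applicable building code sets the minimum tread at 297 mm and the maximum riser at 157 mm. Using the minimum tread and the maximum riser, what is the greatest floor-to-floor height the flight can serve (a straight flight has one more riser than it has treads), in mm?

Treads that fit: ⌊5339 / 297⌋ = 17.
Risers = treads + 1 = 18.
Maximum height = 18 × 157 = 2826 mm.

2826 mm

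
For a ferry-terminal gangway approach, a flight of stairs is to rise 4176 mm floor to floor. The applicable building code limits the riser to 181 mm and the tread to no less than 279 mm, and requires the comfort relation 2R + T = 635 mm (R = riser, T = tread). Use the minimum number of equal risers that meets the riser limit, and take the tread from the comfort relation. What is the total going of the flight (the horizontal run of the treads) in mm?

6601 mm

4176 / 181 = 23.072 → round up to 24 risers.
R = 4176 ÷ 24 = 174 mm.
From 2R + T = 635: T = 635 − 348 = 287 mm.
Treads = 24 − 1 = 23; going = 23 × 287 = 6601 mm.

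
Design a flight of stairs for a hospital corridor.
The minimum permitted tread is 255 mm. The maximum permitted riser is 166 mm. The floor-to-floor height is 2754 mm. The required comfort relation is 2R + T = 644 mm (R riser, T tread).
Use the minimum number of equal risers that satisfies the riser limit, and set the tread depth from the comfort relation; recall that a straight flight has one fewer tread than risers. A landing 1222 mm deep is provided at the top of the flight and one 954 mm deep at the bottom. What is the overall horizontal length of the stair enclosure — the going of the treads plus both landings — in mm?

7296 mm

⌈2754/166⌉ = 17 risers.
R = 2754 ÷ 17 = 162 mm.
Tread T = 644 − 2 × 162 = 320 mm (≥ 255 mm).
17 risers give 16 treads; going = 16 × 320 = 5120 mm.
Enclosure = 5120 + 1222 + 954 = 7296 mm.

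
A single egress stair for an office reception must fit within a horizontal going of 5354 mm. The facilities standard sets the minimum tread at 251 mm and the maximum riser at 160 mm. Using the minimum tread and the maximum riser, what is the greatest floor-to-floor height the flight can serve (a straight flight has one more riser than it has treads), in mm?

5354 / 251 = 21.33, so 21 treads fit.
Risers = treads + 1 = 22.
Maximum height = 22 × 160 = 3520 mm.

3520 mm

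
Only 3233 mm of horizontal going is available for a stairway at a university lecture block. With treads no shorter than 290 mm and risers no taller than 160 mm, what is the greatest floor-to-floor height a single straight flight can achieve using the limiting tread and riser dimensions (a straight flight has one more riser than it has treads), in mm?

3233 / 290 = 11.15, so 11 treads fit.
Risers = treads + 1 = 12.
Maximum height = 12 × 160 = 1920 mm.

1920 mm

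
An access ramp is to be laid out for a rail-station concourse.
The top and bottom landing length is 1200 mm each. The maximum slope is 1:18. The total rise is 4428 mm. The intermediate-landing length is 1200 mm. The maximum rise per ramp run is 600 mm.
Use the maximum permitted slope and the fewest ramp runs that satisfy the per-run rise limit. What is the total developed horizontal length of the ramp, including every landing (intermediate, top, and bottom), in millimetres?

4428 / 600 = 7.380 → round up to 8 ramp runs. That means 7 intermediate landings.
Ramp run (horizontal) at 1:18: 4428 × 18 = 79704 mm.
7 intermediate landings contribute 7 × 1200 = 8400 mm.
Top and bottom landings: 2 × 1200 = 2400 mm.
Total = 79704 + 8400 + 2400 = 90504 mm.

90504 mm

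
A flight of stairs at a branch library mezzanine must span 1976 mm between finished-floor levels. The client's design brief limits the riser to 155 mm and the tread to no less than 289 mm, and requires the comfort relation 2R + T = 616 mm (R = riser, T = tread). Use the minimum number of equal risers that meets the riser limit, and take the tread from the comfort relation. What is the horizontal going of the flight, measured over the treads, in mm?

⌈1976/155⌉ = 13 risers.
Each riser is 1976/13 = 152 mm (≤ 155 mm).
T = 616 − 2·152 = 312 mm, which satisfies the 289 mm minimum.
Going = (13 − 1) × 312 = 3744 mm.

3744 mm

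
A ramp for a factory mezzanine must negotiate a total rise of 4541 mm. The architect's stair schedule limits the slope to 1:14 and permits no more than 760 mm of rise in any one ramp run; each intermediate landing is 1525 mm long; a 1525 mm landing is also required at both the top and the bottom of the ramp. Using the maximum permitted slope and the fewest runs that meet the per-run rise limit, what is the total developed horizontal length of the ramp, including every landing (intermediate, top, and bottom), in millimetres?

74249 mm

At most 760 each: 4541/760 = 5.97, giving 6 ramp runs. That means 5 intermediate landings.
Horizontal run for 4541 mm of rise at 1:14 is 4541 × 14 = 63574 mm.
5 intermediate landings contribute 5 × 1525 = 7625 mm.
Top and bottom landings: 2 × 1525 = 3050 mm.
Total = 63574 + 7625 + 3050 = 74249 mm.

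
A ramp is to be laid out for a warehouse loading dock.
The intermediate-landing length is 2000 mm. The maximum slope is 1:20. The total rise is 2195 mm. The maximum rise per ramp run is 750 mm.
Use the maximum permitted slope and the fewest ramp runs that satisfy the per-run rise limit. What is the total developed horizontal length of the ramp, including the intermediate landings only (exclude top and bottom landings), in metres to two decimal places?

2195 / 750 = 2.927 → round up to 3 ramp runs. That means 2 intermediate landings.
Horizontal run for 2195 mm of rise at 1:20 is 2195 × 20 = 43900 mm.
2 intermediate landings contribute 2 × 2000 = 4000 mm.
Total developed length = 43900 + 4000 = 47900 mm.
= 47.90 m.

47.90 m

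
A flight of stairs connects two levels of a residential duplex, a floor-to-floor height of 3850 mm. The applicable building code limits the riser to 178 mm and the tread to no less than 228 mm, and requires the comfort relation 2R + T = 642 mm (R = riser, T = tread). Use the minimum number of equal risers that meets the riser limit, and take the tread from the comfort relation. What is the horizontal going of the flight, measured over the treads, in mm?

6132 mm

At most 178 each: 3850/178 = 21.63, giving 22 risers.
Riser R = 3850 / 22 = 175 mm, within the 178 mm limit.
T = 642 − 2·175 = 292 mm, which satisfies the 228 mm minimum.
22 risers give 21 treads; going = 21 × 292 = 6132 mm.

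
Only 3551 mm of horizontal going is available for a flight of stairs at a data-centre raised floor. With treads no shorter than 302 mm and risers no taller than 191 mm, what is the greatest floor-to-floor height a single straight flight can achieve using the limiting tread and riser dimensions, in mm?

2292 mm

Treads that fit: ⌊3551 / 302⌋ = 11.
Risers = treads + 1 = 12.
Maximum height = 12 × 191 = 2292 mm.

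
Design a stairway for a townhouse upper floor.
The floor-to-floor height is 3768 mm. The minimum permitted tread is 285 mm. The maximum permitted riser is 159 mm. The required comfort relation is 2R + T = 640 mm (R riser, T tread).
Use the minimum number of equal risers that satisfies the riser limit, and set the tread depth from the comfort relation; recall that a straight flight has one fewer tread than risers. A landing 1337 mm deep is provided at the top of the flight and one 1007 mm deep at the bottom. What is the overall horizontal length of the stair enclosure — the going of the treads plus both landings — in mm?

3768 / 159 = 23.70, so 24 risers are needed.
R = 3768 ÷ 24 = 157 mm.
T = 640 − 2·157 = 326 mm, which satisfies the 285 mm minimum.
Treads = 24 − 1 = 23; going = 23 × 326 = 7498 mm.
Add landings: 7498 + 1337 + 1007 = 9842 mm.

9842 mm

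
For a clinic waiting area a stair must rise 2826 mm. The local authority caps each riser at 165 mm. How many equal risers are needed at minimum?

18 risers

2826 / 165 = 17.127 → round up to 18 risers.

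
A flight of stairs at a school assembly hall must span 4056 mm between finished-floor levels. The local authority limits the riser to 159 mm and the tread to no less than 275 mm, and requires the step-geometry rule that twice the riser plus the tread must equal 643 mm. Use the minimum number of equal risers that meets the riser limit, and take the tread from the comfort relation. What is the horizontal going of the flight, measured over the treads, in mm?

4056 / 159 = 25.51, so 26 risers are needed.
Riser R = 4056 / 26 = 156 mm, within the 159 mm limit.
Tread T = 643 − 2 × 156 = 331 mm (≥ 275 mm).
Treads = 26 − 1 = 25; going = 25 × 331 = 8275 mm.

8275 mm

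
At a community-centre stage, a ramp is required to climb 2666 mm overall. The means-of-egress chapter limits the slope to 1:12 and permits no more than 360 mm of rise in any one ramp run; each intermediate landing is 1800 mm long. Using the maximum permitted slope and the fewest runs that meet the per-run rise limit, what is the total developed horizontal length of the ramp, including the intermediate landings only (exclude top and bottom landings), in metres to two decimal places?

2666 / 360 = 7.41, so 8 ramp runs are needed. That means 7 intermediate landings.
Ramp run (horizontal) at 1:12: 2666 × 12 = 31992 mm.
Intermediate landings: 7 × 1800 = 12600 mm.
Developed length = 31992 + 12600 = 44592 mm.
= 44.59 m.

44.59 m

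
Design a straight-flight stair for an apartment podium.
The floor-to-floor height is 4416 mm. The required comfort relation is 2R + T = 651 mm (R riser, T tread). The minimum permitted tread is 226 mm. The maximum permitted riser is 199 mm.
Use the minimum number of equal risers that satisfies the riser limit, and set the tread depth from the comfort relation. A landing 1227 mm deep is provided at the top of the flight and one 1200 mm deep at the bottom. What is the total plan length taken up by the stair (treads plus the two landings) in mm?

8301 mm

4416 / 199 = 22.191 → round up to 23 risers.
Riser R = 4416 / 23 = 192 mm, within the 199 mm limit.
Tread T = 651 − 2 × 192 = 267 mm (≥ 226 mm).
Going = (23 − 1) × 267 = 5874 mm.
Add landings: 5874 + 1227 + 1200 = 8301 mm.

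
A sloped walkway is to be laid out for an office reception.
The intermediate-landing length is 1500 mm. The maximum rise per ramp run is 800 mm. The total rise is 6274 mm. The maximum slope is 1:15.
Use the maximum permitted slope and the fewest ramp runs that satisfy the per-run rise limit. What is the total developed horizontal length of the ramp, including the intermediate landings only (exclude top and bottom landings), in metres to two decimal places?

104.61 m

6274 / 800 = 7.843 → round up to 8 ramp runs. That means 7 intermediate landings.
Ramp run (horizontal) at 1:15: 6274 × 15 = 94110 mm.
Intermediate landings: 7 × 1500 = 10500 mm.
Developed length = 94110 + 10500 = 104610 mm.
= 104.61 m.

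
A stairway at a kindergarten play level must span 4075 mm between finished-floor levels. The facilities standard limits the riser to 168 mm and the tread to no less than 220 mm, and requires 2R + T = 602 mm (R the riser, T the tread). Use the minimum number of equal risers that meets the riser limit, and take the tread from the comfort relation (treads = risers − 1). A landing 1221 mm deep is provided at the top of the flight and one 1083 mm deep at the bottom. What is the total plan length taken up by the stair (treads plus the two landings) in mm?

4075 / 168 = 24.256 → round up to 25 risers.
Riser R = 4075 / 25 = 163 mm, within the 168 mm limit.
From 2R + T = 602: T = 602 − 326 = 276 mm.
Treads = 25 − 1 = 24; going = 24 × 276 = 6624 mm.
Enclosure = 6624 + 1221 + 1083 = 8928 mm.

8928 mm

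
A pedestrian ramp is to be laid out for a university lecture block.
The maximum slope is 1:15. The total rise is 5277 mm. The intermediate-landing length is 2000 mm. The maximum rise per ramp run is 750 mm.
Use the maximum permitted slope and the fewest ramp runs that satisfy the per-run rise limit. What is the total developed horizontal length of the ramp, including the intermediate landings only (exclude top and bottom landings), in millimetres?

93155 mm

⌈5277/750⌉ = 8 ramp runs. That means 7 intermediate landings.
Horizontal run for 5277 mm of rise at 1:15 is 5277 × 15 = 79155 mm.
7 intermediate landings contribute 7 × 2000 = 14000 mm.
Total developed length = 79155 + 14000 = 93155 mm.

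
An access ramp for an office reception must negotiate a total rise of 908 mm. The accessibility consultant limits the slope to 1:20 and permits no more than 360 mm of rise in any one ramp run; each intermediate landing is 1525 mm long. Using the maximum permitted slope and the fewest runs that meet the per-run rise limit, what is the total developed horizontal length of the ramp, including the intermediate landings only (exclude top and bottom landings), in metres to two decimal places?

21.21 m

At most 360 each: 908/360 = 2.52, giving 3 ramp runs. That means 2 intermediate landings.
Horizontal run for 908 mm of rise at 1:20 is 908 × 20 = 18160 mm.
2 intermediate landings contribute 2 × 1525 = 3050 mm.
Developed length = 18160 + 3050 = 21210 mm.
= 21.21 m.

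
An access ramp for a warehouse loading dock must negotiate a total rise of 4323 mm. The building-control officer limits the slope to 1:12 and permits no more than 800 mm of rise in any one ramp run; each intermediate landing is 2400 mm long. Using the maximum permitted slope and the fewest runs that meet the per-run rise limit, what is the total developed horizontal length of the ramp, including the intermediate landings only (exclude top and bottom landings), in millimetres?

At most 800 each: 4323/800 = 5.40, giving 6 ramp runs. That means 5 intermediate landings.
Ramp run (horizontal) at 1:12: 4323 × 12 = 51876 mm.
5 intermediate landings contribute 5 × 2400 = 12000 mm.
Total developed length = 51876 + 12000 = 63876 mm.

63876 mm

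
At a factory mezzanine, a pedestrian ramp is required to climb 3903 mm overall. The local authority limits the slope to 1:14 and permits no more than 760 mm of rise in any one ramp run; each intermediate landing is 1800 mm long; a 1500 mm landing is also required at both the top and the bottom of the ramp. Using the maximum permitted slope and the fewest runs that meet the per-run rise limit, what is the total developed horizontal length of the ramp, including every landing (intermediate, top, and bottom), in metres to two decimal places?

At most 760 each: 3903/760 = 5.14, giving 6 ramp runs. That means 5 intermediate landings.
Horizontal run for 3903 mm of rise at 1:14 is 3903 × 14 = 54642 mm.
Intermediate landings: 5 × 1800 = 9000 mm.
Top and bottom landings: 2 × 1500 = 3000 mm.
Total = 54642 + 9000 + 3000 = 66642 mm.
= 66.64 m.

66.64 m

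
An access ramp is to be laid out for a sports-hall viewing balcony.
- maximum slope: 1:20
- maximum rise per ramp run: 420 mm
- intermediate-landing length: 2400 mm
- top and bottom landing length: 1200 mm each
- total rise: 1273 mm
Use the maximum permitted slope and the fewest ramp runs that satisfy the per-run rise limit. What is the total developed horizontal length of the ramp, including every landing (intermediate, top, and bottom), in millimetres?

⌈1273/420⌉ = 4 ramp runs. That means 3 intermediate landings.
Horizontal run for 1273 mm of rise at 1:20 is 1273 × 20 = 25460 mm.
Intermediate landings: 3 × 2400 = 7200 mm.
Top and bottom landings: 2 × 1200 = 2400 mm.
Total = 25460 + 7200 + 2400 = 35060 mm.

35060 mm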